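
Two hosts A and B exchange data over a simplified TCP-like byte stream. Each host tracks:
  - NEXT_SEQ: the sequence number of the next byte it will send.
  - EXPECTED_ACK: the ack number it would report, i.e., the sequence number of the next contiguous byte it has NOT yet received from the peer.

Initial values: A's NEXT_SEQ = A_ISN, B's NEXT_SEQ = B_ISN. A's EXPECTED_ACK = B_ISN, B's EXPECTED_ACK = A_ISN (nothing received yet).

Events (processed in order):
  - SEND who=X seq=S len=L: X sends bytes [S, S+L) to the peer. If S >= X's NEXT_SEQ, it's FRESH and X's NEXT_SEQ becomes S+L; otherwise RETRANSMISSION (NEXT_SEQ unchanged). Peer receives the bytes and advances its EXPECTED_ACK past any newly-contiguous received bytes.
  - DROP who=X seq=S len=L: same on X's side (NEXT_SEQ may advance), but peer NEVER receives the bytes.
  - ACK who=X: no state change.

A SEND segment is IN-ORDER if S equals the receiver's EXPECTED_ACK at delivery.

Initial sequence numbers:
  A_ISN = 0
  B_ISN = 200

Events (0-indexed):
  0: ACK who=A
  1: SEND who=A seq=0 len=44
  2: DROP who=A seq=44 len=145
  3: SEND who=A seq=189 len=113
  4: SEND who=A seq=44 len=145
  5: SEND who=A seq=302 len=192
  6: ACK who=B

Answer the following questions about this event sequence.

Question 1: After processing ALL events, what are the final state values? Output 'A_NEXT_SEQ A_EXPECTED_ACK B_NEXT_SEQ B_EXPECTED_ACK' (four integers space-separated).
After event 0: A_seq=0 A_ack=200 B_seq=200 B_ack=0
After event 1: A_seq=44 A_ack=200 B_seq=200 B_ack=44
After event 2: A_seq=189 A_ack=200 B_seq=200 B_ack=44
After event 3: A_seq=302 A_ack=200 B_seq=200 B_ack=44
After event 4: A_seq=302 A_ack=200 B_seq=200 B_ack=302
After event 5: A_seq=494 A_ack=200 B_seq=200 B_ack=494
After event 6: A_seq=494 A_ack=200 B_seq=200 B_ack=494

Answer: 494 200 200 494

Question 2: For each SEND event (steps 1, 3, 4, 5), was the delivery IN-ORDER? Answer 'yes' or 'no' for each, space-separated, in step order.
Answer: yes no yes yes

Derivation:
Step 1: SEND seq=0 -> in-order
Step 3: SEND seq=189 -> out-of-order
Step 4: SEND seq=44 -> in-order
Step 5: SEND seq=302 -> in-order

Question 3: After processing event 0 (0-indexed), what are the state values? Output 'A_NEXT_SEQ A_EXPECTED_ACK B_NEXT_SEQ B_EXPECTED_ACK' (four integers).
After event 0: A_seq=0 A_ack=200 B_seq=200 B_ack=0

0 200 200 0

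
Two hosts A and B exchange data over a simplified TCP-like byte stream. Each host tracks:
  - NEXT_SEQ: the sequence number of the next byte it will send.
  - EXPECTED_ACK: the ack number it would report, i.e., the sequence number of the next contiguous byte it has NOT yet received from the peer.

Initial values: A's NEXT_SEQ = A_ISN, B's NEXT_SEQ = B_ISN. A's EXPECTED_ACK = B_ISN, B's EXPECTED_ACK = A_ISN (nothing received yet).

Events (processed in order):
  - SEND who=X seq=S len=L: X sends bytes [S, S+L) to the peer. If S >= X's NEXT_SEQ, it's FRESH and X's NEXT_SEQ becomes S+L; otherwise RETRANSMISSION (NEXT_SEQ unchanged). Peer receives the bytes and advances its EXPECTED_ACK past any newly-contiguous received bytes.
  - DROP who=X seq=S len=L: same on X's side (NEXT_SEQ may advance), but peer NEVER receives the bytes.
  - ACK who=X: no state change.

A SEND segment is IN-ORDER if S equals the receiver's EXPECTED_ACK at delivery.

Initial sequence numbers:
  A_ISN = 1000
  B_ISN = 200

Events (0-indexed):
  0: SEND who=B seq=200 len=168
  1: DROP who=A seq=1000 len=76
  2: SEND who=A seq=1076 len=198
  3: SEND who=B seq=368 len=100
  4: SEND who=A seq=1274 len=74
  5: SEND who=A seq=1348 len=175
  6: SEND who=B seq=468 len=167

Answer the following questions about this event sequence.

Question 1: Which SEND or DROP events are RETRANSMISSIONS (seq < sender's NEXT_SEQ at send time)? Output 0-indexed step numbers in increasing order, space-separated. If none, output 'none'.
Answer: none

Derivation:
Step 0: SEND seq=200 -> fresh
Step 1: DROP seq=1000 -> fresh
Step 2: SEND seq=1076 -> fresh
Step 3: SEND seq=368 -> fresh
Step 4: SEND seq=1274 -> fresh
Step 5: SEND seq=1348 -> fresh
Step 6: SEND seq=468 -> fresh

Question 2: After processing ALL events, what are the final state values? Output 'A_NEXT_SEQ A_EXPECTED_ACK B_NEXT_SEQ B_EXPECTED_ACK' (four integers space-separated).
After event 0: A_seq=1000 A_ack=368 B_seq=368 B_ack=1000
After event 1: A_seq=1076 A_ack=368 B_seq=368 B_ack=1000
After event 2: A_seq=1274 A_ack=368 B_seq=368 B_ack=1000
After event 3: A_seq=1274 A_ack=468 B_seq=468 B_ack=1000
After event 4: A_seq=1348 A_ack=468 B_seq=468 B_ack=1000
After event 5: A_seq=1523 A_ack=468 B_seq=468 B_ack=1000
After event 6: A_seq=1523 A_ack=635 B_seq=635 B_ack=1000

Answer: 1523 635 635 1000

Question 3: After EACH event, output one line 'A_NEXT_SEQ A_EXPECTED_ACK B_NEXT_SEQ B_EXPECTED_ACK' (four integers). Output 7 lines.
1000 368 368 1000
1076 368 368 1000
1274 368 368 1000
1274 468 468 1000
1348 468 468 1000
1523 468 468 1000
1523 635 635 1000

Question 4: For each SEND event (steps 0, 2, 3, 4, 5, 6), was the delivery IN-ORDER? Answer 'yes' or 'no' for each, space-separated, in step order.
Answer: yes no yes no no yes

Derivation:
Step 0: SEND seq=200 -> in-order
Step 2: SEND seq=1076 -> out-of-order
Step 3: SEND seq=368 -> in-order
Step 4: SEND seq=1274 -> out-of-order
Step 5: SEND seq=1348 -> out-of-order
Step 6: SEND seq=468 -> in-order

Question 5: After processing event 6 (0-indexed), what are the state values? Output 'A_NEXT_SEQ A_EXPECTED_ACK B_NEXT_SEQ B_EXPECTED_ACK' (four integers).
After event 0: A_seq=1000 A_ack=368 B_seq=368 B_ack=1000
After event 1: A_seq=1076 A_ack=368 B_seq=368 B_ack=1000
After event 2: A_seq=1274 A_ack=368 B_seq=368 B_ack=1000
After event 3: A_seq=1274 A_ack=468 B_seq=468 B_ack=1000
After event 4: A_seq=1348 A_ack=468 B_seq=468 B_ack=1000
After event 5: A_seq=1523 A_ack=468 B_seq=468 B_ack=1000
After event 6: A_seq=1523 A_ack=635 B_seq=635 B_ack=1000

1523 635 635 1000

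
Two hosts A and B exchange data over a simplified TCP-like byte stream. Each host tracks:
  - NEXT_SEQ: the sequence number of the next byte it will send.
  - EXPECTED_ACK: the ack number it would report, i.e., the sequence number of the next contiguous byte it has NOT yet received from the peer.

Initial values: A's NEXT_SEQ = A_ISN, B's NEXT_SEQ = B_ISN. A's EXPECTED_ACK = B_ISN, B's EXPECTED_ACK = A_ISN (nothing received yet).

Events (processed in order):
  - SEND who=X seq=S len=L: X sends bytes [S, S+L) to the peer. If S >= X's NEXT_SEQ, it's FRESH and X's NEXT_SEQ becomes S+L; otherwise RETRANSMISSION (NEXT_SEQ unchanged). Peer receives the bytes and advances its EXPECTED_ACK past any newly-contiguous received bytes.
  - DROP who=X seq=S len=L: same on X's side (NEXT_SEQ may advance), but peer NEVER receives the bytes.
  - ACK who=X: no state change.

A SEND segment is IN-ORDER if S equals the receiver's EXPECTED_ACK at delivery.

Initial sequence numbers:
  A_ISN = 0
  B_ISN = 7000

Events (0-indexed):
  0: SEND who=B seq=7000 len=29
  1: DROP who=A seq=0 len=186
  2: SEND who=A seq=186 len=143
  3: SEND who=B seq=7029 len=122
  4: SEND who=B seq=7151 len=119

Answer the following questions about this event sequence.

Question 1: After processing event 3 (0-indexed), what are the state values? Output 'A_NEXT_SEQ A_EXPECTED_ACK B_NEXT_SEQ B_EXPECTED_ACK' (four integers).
After event 0: A_seq=0 A_ack=7029 B_seq=7029 B_ack=0
After event 1: A_seq=186 A_ack=7029 B_seq=7029 B_ack=0
After event 2: A_seq=329 A_ack=7029 B_seq=7029 B_ack=0
After event 3: A_seq=329 A_ack=7151 B_seq=7151 B_ack=0

329 7151 7151 0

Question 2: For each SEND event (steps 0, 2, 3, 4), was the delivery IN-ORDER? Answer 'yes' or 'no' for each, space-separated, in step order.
Step 0: SEND seq=7000 -> in-order
Step 2: SEND seq=186 -> out-of-order
Step 3: SEND seq=7029 -> in-order
Step 4: SEND seq=7151 -> in-order

Answer: yes no yes yes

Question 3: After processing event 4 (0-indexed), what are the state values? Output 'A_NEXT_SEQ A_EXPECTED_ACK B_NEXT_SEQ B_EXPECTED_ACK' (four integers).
After event 0: A_seq=0 A_ack=7029 B_seq=7029 B_ack=0
After event 1: A_seq=186 A_ack=7029 B_seq=7029 B_ack=0
After event 2: A_seq=329 A_ack=7029 B_seq=7029 B_ack=0
After event 3: A_seq=329 A_ack=7151 B_seq=7151 B_ack=0
After event 4: A_seq=329 A_ack=7270 B_seq=7270 B_ack=0

329 7270 7270 0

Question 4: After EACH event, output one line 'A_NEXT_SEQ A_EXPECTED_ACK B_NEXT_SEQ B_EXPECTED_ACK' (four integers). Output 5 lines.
0 7029 7029 0
186 7029 7029 0
329 7029 7029 0
329 7151 7151 0
329 7270 7270 0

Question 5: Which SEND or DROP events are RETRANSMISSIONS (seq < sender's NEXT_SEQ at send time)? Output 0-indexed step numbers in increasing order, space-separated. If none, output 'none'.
Answer: none

Derivation:
Step 0: SEND seq=7000 -> fresh
Step 1: DROP seq=0 -> fresh
Step 2: SEND seq=186 -> fresh
Step 3: SEND seq=7029 -> fresh
Step 4: SEND seq=7151 -> fresh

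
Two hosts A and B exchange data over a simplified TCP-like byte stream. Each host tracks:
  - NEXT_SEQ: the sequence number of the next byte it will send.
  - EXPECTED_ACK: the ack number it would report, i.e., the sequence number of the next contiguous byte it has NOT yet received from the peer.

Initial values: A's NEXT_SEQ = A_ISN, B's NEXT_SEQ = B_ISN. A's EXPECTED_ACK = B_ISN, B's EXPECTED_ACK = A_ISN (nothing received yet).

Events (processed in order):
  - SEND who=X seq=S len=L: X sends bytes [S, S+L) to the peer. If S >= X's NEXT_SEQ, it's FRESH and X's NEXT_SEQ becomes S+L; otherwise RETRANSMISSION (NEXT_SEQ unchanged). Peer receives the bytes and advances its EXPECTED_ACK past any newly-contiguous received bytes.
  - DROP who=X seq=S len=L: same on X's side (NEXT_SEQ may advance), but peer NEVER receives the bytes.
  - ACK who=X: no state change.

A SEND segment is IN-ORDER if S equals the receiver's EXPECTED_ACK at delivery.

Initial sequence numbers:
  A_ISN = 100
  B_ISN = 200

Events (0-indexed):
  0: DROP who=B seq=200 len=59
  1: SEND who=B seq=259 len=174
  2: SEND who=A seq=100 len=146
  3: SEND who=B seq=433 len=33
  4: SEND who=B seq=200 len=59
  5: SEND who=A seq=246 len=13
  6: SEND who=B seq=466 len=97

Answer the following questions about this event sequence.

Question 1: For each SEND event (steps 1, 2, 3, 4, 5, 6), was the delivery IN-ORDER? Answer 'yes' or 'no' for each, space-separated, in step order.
Answer: no yes no yes yes yes

Derivation:
Step 1: SEND seq=259 -> out-of-order
Step 2: SEND seq=100 -> in-order
Step 3: SEND seq=433 -> out-of-order
Step 4: SEND seq=200 -> in-order
Step 5: SEND seq=246 -> in-order
Step 6: SEND seq=466 -> in-order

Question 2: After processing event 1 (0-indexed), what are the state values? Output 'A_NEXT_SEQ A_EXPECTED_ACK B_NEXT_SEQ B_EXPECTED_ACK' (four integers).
After event 0: A_seq=100 A_ack=200 B_seq=259 B_ack=100
After event 1: A_seq=100 A_ack=200 B_seq=433 B_ack=100

100 200 433 100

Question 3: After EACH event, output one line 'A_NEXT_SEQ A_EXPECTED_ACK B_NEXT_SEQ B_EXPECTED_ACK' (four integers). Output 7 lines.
100 200 259 100
100 200 433 100
246 200 433 246
246 200 466 246
246 466 466 246
259 466 466 259
259 563 563 259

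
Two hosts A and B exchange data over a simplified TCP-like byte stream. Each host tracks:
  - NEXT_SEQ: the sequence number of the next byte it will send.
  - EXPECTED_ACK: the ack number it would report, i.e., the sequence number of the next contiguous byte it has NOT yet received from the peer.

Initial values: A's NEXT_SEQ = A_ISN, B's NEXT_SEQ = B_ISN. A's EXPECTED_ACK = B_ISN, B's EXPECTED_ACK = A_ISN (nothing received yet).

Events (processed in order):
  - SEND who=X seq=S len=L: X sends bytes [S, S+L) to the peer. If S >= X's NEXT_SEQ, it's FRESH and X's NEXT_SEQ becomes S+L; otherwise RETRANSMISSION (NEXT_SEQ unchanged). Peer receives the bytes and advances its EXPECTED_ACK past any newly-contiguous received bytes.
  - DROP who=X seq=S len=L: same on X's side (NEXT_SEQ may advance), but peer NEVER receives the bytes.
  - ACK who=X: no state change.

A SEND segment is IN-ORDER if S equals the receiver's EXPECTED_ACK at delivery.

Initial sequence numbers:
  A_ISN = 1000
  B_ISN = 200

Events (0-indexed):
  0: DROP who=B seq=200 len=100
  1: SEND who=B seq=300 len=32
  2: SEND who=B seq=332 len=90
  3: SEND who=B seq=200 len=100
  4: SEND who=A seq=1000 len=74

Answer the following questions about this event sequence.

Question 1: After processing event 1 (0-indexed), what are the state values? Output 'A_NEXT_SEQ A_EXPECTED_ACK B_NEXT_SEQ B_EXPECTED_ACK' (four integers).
After event 0: A_seq=1000 A_ack=200 B_seq=300 B_ack=1000
After event 1: A_seq=1000 A_ack=200 B_seq=332 B_ack=1000

1000 200 332 1000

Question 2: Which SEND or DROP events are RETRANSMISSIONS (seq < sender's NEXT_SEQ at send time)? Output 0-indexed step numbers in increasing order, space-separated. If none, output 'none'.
Step 0: DROP seq=200 -> fresh
Step 1: SEND seq=300 -> fresh
Step 2: SEND seq=332 -> fresh
Step 3: SEND seq=200 -> retransmit
Step 4: SEND seq=1000 -> fresh

Answer: 3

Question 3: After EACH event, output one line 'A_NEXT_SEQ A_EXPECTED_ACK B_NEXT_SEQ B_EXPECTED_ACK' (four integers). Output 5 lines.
1000 200 300 1000
1000 200 332 1000
1000 200 422 1000
1000 422 422 1000
1074 422 422 1074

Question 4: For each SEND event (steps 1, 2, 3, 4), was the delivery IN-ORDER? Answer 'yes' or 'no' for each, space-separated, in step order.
Answer: no no yes yes

Derivation:
Step 1: SEND seq=300 -> out-of-order
Step 2: SEND seq=332 -> out-of-order
Step 3: SEND seq=200 -> in-order
Step 4: SEND seq=1000 -> in-order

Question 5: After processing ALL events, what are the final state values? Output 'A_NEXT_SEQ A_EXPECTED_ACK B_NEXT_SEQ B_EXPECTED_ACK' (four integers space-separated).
After event 0: A_seq=1000 A_ack=200 B_seq=300 B_ack=1000
After event 1: A_seq=1000 A_ack=200 B_seq=332 B_ack=1000
After event 2: A_seq=1000 A_ack=200 B_seq=422 B_ack=1000
After event 3: A_seq=1000 A_ack=422 B_seq=422 B_ack=1000
After event 4: A_seq=1074 A_ack=422 B_seq=422 B_ack=1074

Answer: 1074 422 422 1074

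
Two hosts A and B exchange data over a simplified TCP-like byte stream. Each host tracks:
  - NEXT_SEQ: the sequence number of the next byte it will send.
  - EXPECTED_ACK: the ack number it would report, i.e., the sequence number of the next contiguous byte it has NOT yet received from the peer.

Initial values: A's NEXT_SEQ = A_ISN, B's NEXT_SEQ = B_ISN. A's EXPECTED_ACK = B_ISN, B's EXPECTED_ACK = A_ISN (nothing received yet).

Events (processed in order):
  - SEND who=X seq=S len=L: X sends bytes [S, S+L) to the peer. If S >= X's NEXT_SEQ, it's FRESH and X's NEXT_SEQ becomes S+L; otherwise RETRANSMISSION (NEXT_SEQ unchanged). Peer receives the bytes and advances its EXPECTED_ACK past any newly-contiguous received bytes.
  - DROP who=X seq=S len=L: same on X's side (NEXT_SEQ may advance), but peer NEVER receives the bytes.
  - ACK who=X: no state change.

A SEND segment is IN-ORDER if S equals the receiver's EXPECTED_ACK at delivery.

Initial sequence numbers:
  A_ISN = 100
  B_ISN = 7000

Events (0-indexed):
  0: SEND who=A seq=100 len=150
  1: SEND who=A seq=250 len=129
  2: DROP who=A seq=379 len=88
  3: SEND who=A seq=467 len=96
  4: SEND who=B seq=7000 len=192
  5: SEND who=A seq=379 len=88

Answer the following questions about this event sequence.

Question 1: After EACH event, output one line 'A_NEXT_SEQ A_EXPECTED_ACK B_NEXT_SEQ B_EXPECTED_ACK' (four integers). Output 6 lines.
250 7000 7000 250
379 7000 7000 379
467 7000 7000 379
563 7000 7000 379
563 7192 7192 379
563 7192 7192 563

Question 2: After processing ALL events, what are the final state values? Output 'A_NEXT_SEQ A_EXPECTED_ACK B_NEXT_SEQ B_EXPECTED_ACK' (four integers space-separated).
Answer: 563 7192 7192 563

Derivation:
After event 0: A_seq=250 A_ack=7000 B_seq=7000 B_ack=250
After event 1: A_seq=379 A_ack=7000 B_seq=7000 B_ack=379
After event 2: A_seq=467 A_ack=7000 B_seq=7000 B_ack=379
After event 3: A_seq=563 A_ack=7000 B_seq=7000 B_ack=379
After event 4: A_seq=563 A_ack=7192 B_seq=7192 B_ack=379
After event 5: A_seq=563 A_ack=7192 B_seq=7192 B_ack=563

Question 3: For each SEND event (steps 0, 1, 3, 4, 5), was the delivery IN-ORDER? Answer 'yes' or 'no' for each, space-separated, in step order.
Answer: yes yes no yes yes

Derivation:
Step 0: SEND seq=100 -> in-order
Step 1: SEND seq=250 -> in-order
Step 3: SEND seq=467 -> out-of-order
Step 4: SEND seq=7000 -> in-order
Step 5: SEND seq=379 -> in-order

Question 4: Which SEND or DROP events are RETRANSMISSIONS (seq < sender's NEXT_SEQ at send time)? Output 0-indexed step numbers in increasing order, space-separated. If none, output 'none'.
Answer: 5

Derivation:
Step 0: SEND seq=100 -> fresh
Step 1: SEND seq=250 -> fresh
Step 2: DROP seq=379 -> fresh
Step 3: SEND seq=467 -> fresh
Step 4: SEND seq=7000 -> fresh
Step 5: SEND seq=379 -> retransmit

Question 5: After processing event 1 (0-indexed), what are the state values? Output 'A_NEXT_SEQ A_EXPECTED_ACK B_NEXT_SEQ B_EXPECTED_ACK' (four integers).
After event 0: A_seq=250 A_ack=7000 B_seq=7000 B_ack=250
After event 1: A_seq=379 A_ack=7000 B_seq=7000 B_ack=379

379 7000 7000 379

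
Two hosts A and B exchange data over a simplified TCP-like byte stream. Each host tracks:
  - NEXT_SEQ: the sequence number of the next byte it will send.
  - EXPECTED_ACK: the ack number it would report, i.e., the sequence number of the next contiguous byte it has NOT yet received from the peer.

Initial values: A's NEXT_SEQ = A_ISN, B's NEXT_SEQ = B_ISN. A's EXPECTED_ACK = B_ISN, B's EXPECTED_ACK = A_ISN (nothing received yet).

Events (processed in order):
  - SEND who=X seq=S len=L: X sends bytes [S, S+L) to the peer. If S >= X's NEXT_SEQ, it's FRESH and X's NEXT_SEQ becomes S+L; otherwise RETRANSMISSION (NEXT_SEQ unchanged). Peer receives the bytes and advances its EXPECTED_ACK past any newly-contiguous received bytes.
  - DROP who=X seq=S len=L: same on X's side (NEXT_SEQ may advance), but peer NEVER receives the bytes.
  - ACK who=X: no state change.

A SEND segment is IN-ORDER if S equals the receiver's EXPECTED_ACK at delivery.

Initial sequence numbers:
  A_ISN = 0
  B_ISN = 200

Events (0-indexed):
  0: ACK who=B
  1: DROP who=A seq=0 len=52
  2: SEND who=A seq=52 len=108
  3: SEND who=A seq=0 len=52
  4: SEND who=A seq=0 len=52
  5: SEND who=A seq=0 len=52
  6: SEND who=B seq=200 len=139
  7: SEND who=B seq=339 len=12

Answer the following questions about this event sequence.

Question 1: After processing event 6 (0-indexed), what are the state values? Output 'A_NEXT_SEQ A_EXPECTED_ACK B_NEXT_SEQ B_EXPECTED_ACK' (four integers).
After event 0: A_seq=0 A_ack=200 B_seq=200 B_ack=0
After event 1: A_seq=52 A_ack=200 B_seq=200 B_ack=0
After event 2: A_seq=160 A_ack=200 B_seq=200 B_ack=0
After event 3: A_seq=160 A_ack=200 B_seq=200 B_ack=160
After event 4: A_seq=160 A_ack=200 B_seq=200 B_ack=160
After event 5: A_seq=160 A_ack=200 B_seq=200 B_ack=160
After event 6: A_seq=160 A_ack=339 B_seq=339 B_ack=160

160 339 339 160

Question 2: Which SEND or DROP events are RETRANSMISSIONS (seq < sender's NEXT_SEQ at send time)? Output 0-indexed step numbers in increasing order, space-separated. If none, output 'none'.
Step 1: DROP seq=0 -> fresh
Step 2: SEND seq=52 -> fresh
Step 3: SEND seq=0 -> retransmit
Step 4: SEND seq=0 -> retransmit
Step 5: SEND seq=0 -> retransmit
Step 6: SEND seq=200 -> fresh
Step 7: SEND seq=339 -> fresh

Answer: 3 4 5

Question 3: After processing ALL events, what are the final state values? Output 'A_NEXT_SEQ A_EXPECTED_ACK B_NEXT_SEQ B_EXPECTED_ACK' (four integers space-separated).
After event 0: A_seq=0 A_ack=200 B_seq=200 B_ack=0
After event 1: A_seq=52 A_ack=200 B_seq=200 B_ack=0
After event 2: A_seq=160 A_ack=200 B_seq=200 B_ack=0
After event 3: A_seq=160 A_ack=200 B_seq=200 B_ack=160
After event 4: A_seq=160 A_ack=200 B_seq=200 B_ack=160
After event 5: A_seq=160 A_ack=200 B_seq=200 B_ack=160
After event 6: A_seq=160 A_ack=339 B_seq=339 B_ack=160
After event 7: A_seq=160 A_ack=351 B_seq=351 B_ack=160

Answer: 160 351 351 160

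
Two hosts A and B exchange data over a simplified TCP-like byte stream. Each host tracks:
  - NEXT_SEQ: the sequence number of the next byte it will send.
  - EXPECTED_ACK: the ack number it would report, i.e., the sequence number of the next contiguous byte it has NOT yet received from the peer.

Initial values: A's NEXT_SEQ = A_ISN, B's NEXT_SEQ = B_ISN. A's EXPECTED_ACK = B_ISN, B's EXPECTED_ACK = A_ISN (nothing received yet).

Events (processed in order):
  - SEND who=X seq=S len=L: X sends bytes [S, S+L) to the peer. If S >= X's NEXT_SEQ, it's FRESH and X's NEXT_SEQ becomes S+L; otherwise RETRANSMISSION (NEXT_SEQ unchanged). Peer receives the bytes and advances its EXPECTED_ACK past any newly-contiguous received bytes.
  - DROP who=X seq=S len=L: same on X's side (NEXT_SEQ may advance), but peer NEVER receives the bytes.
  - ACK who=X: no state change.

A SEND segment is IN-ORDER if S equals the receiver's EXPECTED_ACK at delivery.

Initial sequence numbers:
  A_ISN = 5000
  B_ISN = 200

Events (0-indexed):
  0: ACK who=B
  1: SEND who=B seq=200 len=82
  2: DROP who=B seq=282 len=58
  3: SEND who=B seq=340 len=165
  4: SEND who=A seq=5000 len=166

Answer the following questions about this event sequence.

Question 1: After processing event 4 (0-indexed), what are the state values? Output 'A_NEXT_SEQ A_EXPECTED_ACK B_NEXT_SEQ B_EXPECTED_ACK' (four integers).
After event 0: A_seq=5000 A_ack=200 B_seq=200 B_ack=5000
After event 1: A_seq=5000 A_ack=282 B_seq=282 B_ack=5000
After event 2: A_seq=5000 A_ack=282 B_seq=340 B_ack=5000
After event 3: A_seq=5000 A_ack=282 B_seq=505 B_ack=5000
After event 4: A_seq=5166 A_ack=282 B_seq=505 B_ack=5166

5166 282 505 5166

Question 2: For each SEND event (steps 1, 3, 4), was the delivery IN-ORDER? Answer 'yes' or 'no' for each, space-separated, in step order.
Answer: yes no yes

Derivation:
Step 1: SEND seq=200 -> in-order
Step 3: SEND seq=340 -> out-of-order
Step 4: SEND seq=5000 -> in-order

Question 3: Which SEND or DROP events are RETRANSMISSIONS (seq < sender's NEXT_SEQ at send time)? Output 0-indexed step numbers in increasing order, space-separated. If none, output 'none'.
Answer: none

Derivation:
Step 1: SEND seq=200 -> fresh
Step 2: DROP seq=282 -> fresh
Step 3: SEND seq=340 -> fresh
Step 4: SEND seq=5000 -> fresh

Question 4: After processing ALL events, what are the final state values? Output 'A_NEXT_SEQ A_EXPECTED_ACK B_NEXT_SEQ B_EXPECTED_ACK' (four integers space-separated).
After event 0: A_seq=5000 A_ack=200 B_seq=200 B_ack=5000
After event 1: A_seq=5000 A_ack=282 B_seq=282 B_ack=5000
After event 2: A_seq=5000 A_ack=282 B_seq=340 B_ack=5000
After event 3: A_seq=5000 A_ack=282 B_seq=505 B_ack=5000
After event 4: A_seq=5166 A_ack=282 B_seq=505 B_ack=5166

Answer: 5166 282 505 5166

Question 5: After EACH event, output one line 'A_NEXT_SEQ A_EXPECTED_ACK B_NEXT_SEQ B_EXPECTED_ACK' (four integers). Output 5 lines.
5000 200 200 5000
5000 282 282 5000
5000 282 340 5000
5000 282 505 5000
5166 282 505 5166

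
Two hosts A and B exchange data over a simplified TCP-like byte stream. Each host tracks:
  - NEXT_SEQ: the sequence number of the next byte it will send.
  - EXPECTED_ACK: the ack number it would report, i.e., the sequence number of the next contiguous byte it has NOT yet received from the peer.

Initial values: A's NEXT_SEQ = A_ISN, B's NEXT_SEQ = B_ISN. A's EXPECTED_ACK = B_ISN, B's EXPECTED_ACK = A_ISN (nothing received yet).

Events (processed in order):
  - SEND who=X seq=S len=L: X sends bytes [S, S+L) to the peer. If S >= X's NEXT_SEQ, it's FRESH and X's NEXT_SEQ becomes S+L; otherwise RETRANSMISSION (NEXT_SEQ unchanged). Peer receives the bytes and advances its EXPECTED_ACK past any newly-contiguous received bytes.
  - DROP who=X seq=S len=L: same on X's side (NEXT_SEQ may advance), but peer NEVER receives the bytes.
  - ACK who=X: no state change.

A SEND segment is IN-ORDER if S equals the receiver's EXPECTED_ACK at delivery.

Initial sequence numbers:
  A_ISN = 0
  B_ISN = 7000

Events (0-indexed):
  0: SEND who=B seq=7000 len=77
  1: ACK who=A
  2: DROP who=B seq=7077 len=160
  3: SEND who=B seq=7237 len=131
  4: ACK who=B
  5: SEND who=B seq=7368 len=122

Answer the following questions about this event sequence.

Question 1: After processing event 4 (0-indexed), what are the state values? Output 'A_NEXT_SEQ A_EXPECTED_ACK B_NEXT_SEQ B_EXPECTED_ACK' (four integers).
After event 0: A_seq=0 A_ack=7077 B_seq=7077 B_ack=0
After event 1: A_seq=0 A_ack=7077 B_seq=7077 B_ack=0
After event 2: A_seq=0 A_ack=7077 B_seq=7237 B_ack=0
After event 3: A_seq=0 A_ack=7077 B_seq=7368 B_ack=0
After event 4: A_seq=0 A_ack=7077 B_seq=7368 B_ack=0

0 7077 7368 0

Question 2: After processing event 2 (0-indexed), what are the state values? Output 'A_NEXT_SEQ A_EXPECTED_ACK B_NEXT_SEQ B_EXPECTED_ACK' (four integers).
After event 0: A_seq=0 A_ack=7077 B_seq=7077 B_ack=0
After event 1: A_seq=0 A_ack=7077 B_seq=7077 B_ack=0
After event 2: A_seq=0 A_ack=7077 B_seq=7237 B_ack=0

0 7077 7237 0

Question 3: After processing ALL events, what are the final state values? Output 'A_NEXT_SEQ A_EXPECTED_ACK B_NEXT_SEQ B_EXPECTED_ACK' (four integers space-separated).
After event 0: A_seq=0 A_ack=7077 B_seq=7077 B_ack=0
After event 1: A_seq=0 A_ack=7077 B_seq=7077 B_ack=0
After event 2: A_seq=0 A_ack=7077 B_seq=7237 B_ack=0
After event 3: A_seq=0 A_ack=7077 B_seq=7368 B_ack=0
After event 4: A_seq=0 A_ack=7077 B_seq=7368 B_ack=0
After event 5: A_seq=0 A_ack=7077 B_seq=7490 B_ack=0

Answer: 0 7077 7490 0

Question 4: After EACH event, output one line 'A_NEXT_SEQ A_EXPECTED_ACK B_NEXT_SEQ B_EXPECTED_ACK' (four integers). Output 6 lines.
0 7077 7077 0
0 7077 7077 0
0 7077 7237 0
0 7077 7368 0
0 7077 7368 0
0 7077 7490 0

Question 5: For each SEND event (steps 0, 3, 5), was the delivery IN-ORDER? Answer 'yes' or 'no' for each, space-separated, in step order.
Answer: yes no no

Derivation:
Step 0: SEND seq=7000 -> in-order
Step 3: SEND seq=7237 -> out-of-order
Step 5: SEND seq=7368 -> out-of-order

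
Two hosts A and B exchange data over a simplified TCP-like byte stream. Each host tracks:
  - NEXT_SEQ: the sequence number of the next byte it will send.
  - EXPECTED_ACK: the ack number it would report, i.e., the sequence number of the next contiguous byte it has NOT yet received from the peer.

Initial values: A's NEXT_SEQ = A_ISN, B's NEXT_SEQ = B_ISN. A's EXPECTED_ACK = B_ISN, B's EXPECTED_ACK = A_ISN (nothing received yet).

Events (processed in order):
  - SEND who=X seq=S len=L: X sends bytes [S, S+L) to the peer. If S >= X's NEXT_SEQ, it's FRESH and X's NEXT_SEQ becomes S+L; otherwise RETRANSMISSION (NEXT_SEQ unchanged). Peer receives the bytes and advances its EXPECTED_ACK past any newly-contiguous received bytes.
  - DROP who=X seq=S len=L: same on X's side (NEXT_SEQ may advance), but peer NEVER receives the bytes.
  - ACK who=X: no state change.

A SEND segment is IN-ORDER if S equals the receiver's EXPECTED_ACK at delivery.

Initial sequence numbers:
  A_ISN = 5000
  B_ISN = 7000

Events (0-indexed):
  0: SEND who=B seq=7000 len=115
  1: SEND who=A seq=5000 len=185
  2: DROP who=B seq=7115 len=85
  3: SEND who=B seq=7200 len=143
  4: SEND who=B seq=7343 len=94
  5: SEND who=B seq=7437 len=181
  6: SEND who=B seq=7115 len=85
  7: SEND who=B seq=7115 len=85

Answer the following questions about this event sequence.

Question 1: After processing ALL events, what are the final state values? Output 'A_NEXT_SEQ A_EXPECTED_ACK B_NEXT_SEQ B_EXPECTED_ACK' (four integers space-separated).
Answer: 5185 7618 7618 5185

Derivation:
After event 0: A_seq=5000 A_ack=7115 B_seq=7115 B_ack=5000
After event 1: A_seq=5185 A_ack=7115 B_seq=7115 B_ack=5185
After event 2: A_seq=5185 A_ack=7115 B_seq=7200 B_ack=5185
After event 3: A_seq=5185 A_ack=7115 B_seq=7343 B_ack=5185
After event 4: A_seq=5185 A_ack=7115 B_seq=7437 B_ack=5185
After event 5: A_seq=5185 A_ack=7115 B_seq=7618 B_ack=5185
After event 6: A_seq=5185 A_ack=7618 B_seq=7618 B_ack=5185
After event 7: A_seq=5185 A_ack=7618 B_seq=7618 B_ack=5185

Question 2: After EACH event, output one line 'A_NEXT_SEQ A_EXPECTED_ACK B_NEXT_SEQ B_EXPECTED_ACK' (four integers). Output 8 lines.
5000 7115 7115 5000
5185 7115 7115 5185
5185 7115 7200 5185
5185 7115 7343 5185
5185 7115 7437 5185
5185 7115 7618 5185
5185 7618 7618 5185
5185 7618 7618 5185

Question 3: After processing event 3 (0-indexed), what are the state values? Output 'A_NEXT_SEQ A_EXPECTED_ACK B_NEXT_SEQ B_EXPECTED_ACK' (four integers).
After event 0: A_seq=5000 A_ack=7115 B_seq=7115 B_ack=5000
After event 1: A_seq=5185 A_ack=7115 B_seq=7115 B_ack=5185
After event 2: A_seq=5185 A_ack=7115 B_seq=7200 B_ack=5185
After event 3: A_seq=5185 A_ack=7115 B_seq=7343 B_ack=5185

5185 7115 7343 5185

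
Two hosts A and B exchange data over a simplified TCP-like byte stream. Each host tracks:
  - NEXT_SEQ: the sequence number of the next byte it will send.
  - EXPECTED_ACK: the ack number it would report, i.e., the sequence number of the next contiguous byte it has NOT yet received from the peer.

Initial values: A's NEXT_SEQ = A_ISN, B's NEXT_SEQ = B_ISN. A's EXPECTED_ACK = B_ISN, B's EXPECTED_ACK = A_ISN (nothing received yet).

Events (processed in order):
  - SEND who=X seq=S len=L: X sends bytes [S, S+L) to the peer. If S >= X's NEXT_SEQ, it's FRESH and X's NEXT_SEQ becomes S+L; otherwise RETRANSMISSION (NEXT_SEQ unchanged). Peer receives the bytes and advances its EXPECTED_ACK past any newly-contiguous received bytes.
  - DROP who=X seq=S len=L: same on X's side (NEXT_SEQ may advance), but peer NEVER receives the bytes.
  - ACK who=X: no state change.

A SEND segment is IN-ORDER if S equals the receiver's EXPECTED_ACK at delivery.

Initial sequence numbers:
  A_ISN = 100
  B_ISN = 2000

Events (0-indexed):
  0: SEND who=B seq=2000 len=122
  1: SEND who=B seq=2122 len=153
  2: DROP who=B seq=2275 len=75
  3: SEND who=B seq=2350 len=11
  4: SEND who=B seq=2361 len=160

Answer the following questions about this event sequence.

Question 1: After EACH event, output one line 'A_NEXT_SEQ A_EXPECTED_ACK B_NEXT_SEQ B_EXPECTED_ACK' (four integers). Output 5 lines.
100 2122 2122 100
100 2275 2275 100
100 2275 2350 100
100 2275 2361 100
100 2275 2521 100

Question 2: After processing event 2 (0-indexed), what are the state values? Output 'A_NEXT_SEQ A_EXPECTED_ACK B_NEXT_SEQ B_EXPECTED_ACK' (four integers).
After event 0: A_seq=100 A_ack=2122 B_seq=2122 B_ack=100
After event 1: A_seq=100 A_ack=2275 B_seq=2275 B_ack=100
After event 2: A_seq=100 A_ack=2275 B_seq=2350 B_ack=100

100 2275 2350 100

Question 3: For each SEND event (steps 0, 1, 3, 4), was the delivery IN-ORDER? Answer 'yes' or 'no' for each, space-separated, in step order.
Step 0: SEND seq=2000 -> in-order
Step 1: SEND seq=2122 -> in-order
Step 3: SEND seq=2350 -> out-of-order
Step 4: SEND seq=2361 -> out-of-order

Answer: yes yes no no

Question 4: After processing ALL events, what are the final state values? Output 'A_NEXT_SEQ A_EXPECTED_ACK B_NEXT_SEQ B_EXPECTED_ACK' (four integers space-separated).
After event 0: A_seq=100 A_ack=2122 B_seq=2122 B_ack=100
After event 1: A_seq=100 A_ack=2275 B_seq=2275 B_ack=100
After event 2: A_seq=100 A_ack=2275 B_seq=2350 B_ack=100
After event 3: A_seq=100 A_ack=2275 B_seq=2361 B_ack=100
After event 4: A_seq=100 A_ack=2275 B_seq=2521 B_ack=100

Answer: 100 2275 2521 100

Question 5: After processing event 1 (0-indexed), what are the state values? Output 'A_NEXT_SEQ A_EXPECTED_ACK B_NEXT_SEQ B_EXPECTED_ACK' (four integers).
After event 0: A_seq=100 A_ack=2122 B_seq=2122 B_ack=100
After event 1: A_seq=100 A_ack=2275 B_seq=2275 B_ack=100

100 2275 2275 100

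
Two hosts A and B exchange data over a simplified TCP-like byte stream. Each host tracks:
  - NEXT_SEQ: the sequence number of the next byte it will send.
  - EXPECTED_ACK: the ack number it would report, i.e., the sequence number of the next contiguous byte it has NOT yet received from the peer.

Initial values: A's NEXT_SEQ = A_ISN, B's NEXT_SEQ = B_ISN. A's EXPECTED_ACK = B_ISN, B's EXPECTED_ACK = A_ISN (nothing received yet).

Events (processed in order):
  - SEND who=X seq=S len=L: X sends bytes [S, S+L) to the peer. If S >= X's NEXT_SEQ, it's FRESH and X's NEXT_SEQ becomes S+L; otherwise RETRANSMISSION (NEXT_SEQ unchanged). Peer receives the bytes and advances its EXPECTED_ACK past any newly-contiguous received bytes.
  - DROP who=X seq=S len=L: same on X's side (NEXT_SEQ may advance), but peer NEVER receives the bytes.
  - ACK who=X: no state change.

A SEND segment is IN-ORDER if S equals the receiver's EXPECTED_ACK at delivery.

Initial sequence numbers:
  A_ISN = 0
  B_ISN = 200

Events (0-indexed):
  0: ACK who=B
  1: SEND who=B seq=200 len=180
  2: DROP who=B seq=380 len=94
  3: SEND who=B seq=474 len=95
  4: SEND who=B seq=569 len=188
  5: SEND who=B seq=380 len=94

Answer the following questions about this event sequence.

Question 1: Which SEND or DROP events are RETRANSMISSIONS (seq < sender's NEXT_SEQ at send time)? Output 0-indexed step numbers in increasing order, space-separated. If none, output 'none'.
Step 1: SEND seq=200 -> fresh
Step 2: DROP seq=380 -> fresh
Step 3: SEND seq=474 -> fresh
Step 4: SEND seq=569 -> fresh
Step 5: SEND seq=380 -> retransmit

Answer: 5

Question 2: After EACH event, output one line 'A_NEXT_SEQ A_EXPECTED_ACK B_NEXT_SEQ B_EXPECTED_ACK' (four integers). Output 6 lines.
0 200 200 0
0 380 380 0
0 380 474 0
0 380 569 0
0 380 757 0
0 757 757 0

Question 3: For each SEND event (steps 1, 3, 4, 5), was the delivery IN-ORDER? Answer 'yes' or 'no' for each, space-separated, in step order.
Step 1: SEND seq=200 -> in-order
Step 3: SEND seq=474 -> out-of-order
Step 4: SEND seq=569 -> out-of-order
Step 5: SEND seq=380 -> in-order

Answer: yes no no yes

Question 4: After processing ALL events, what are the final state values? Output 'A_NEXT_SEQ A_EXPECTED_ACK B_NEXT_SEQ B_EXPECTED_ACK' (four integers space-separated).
Answer: 0 757 757 0

Derivation:
After event 0: A_seq=0 A_ack=200 B_seq=200 B_ack=0
After event 1: A_seq=0 A_ack=380 B_seq=380 B_ack=0
After event 2: A_seq=0 A_ack=380 B_seq=474 B_ack=0
After event 3: A_seq=0 A_ack=380 B_seq=569 B_ack=0
After event 4: A_seq=0 A_ack=380 B_seq=757 B_ack=0
After event 5: A_seq=0 A_ack=757 B_seq=757 B_ack=0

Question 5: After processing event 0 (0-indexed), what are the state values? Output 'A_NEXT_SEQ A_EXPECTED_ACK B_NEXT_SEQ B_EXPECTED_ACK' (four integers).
After event 0: A_seq=0 A_ack=200 B_seq=200 B_ack=0

0 200 200 0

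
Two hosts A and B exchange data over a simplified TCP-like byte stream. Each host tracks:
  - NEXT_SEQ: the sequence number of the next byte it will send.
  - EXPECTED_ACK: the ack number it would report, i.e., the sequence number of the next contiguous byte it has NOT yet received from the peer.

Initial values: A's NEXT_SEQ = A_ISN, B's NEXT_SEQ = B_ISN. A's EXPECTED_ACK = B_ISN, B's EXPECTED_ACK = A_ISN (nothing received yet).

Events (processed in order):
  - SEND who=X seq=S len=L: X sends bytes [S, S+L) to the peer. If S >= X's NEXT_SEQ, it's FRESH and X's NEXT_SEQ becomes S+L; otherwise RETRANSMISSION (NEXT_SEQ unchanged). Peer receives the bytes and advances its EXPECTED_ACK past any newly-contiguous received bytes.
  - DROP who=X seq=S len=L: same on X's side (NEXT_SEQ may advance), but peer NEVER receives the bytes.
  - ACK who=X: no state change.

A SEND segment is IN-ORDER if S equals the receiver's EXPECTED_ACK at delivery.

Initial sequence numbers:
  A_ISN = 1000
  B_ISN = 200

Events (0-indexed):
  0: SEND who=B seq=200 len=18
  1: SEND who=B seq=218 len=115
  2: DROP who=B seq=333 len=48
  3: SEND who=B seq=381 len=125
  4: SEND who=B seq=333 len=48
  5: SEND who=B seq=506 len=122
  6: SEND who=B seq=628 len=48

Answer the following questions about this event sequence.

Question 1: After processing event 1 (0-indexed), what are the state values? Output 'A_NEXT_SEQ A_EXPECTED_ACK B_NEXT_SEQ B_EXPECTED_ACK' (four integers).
After event 0: A_seq=1000 A_ack=218 B_seq=218 B_ack=1000
After event 1: A_seq=1000 A_ack=333 B_seq=333 B_ack=1000

1000 333 333 1000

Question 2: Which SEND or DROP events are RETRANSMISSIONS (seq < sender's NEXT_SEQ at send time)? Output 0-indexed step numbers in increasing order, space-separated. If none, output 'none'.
Answer: 4

Derivation:
Step 0: SEND seq=200 -> fresh
Step 1: SEND seq=218 -> fresh
Step 2: DROP seq=333 -> fresh
Step 3: SEND seq=381 -> fresh
Step 4: SEND seq=333 -> retransmit
Step 5: SEND seq=506 -> fresh
Step 6: SEND seq=628 -> fresh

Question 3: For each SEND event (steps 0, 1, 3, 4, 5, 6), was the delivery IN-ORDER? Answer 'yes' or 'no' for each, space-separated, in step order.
Answer: yes yes no yes yes yes

Derivation:
Step 0: SEND seq=200 -> in-order
Step 1: SEND seq=218 -> in-order
Step 3: SEND seq=381 -> out-of-order
Step 4: SEND seq=333 -> in-order
Step 5: SEND seq=506 -> in-order
Step 6: SEND seq=628 -> in-order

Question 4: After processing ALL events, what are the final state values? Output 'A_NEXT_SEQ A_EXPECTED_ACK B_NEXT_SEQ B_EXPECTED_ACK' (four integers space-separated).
After event 0: A_seq=1000 A_ack=218 B_seq=218 B_ack=1000
After event 1: A_seq=1000 A_ack=333 B_seq=333 B_ack=1000
After event 2: A_seq=1000 A_ack=333 B_seq=381 B_ack=1000
After event 3: A_seq=1000 A_ack=333 B_seq=506 B_ack=1000
After event 4: A_seq=1000 A_ack=506 B_seq=506 B_ack=1000
After event 5: A_seq=1000 A_ack=628 B_seq=628 B_ack=1000
After event 6: A_seq=1000 A_ack=676 B_seq=676 B_ack=1000

Answer: 1000 676 676 1000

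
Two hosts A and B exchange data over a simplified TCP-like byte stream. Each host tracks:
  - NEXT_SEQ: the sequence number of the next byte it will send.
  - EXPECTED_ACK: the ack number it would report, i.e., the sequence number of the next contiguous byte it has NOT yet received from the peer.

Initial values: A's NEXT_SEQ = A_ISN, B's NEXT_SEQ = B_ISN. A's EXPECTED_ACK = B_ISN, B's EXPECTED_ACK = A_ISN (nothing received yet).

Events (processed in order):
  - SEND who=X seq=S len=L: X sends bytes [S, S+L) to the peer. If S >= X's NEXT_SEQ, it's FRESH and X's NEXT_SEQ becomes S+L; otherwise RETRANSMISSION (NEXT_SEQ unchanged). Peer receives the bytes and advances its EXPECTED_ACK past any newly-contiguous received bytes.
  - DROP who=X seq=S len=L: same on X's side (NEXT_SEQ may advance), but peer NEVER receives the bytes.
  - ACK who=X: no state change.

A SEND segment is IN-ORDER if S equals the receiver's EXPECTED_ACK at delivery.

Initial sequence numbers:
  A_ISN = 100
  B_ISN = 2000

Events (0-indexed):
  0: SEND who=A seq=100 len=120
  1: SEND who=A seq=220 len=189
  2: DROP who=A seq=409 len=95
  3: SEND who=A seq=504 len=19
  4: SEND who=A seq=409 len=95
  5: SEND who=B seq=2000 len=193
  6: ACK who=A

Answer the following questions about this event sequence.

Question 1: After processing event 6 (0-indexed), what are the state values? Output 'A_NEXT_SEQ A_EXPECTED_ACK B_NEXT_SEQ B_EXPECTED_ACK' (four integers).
After event 0: A_seq=220 A_ack=2000 B_seq=2000 B_ack=220
After event 1: A_seq=409 A_ack=2000 B_seq=2000 B_ack=409
After event 2: A_seq=504 A_ack=2000 B_seq=2000 B_ack=409
After event 3: A_seq=523 A_ack=2000 B_seq=2000 B_ack=409
After event 4: A_seq=523 A_ack=2000 B_seq=2000 B_ack=523
After event 5: A_seq=523 A_ack=2193 B_seq=2193 B_ack=523
After event 6: A_seq=523 A_ack=2193 B_seq=2193 B_ack=523

523 2193 2193 523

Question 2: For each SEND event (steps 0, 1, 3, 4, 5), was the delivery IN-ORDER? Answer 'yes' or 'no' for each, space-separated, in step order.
Step 0: SEND seq=100 -> in-order
Step 1: SEND seq=220 -> in-order
Step 3: SEND seq=504 -> out-of-order
Step 4: SEND seq=409 -> in-order
Step 5: SEND seq=2000 -> in-order

Answer: yes yes no yes yes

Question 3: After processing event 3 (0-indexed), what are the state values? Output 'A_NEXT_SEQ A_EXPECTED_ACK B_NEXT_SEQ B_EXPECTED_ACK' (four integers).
After event 0: A_seq=220 A_ack=2000 B_seq=2000 B_ack=220
After event 1: A_seq=409 A_ack=2000 B_seq=2000 B_ack=409
After event 2: A_seq=504 A_ack=2000 B_seq=2000 B_ack=409
After event 3: A_seq=523 A_ack=2000 B_seq=2000 B_ack=409

523 2000 2000 409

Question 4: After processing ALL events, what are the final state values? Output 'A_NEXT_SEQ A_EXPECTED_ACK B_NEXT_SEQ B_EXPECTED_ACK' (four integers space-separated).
Answer: 523 2193 2193 523

Derivation:
After event 0: A_seq=220 A_ack=2000 B_seq=2000 B_ack=220
After event 1: A_seq=409 A_ack=2000 B_seq=2000 B_ack=409
After event 2: A_seq=504 A_ack=2000 B_seq=2000 B_ack=409
After event 3: A_seq=523 A_ack=2000 B_seq=2000 B_ack=409
After event 4: A_seq=523 A_ack=2000 B_seq=2000 B_ack=523
After event 5: A_seq=523 A_ack=2193 B_seq=2193 B_ack=523
After event 6: A_seq=523 A_ack=2193 B_seq=2193 B_ack=523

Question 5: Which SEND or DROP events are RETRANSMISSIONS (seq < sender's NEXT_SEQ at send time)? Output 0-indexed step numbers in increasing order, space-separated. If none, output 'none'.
Step 0: SEND seq=100 -> fresh
Step 1: SEND seq=220 -> fresh
Step 2: DROP seq=409 -> fresh
Step 3: SEND seq=504 -> fresh
Step 4: SEND seq=409 -> retransmit
Step 5: SEND seq=2000 -> fresh

Answer: 4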